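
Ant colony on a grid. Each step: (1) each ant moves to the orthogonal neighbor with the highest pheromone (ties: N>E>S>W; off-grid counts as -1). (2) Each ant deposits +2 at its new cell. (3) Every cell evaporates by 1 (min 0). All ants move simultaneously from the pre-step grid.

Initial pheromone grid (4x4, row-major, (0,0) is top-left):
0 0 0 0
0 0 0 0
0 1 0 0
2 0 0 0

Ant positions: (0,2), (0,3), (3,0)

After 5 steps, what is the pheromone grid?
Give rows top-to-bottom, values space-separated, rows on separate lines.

After step 1: ants at (0,3),(1,3),(2,0)
  0 0 0 1
  0 0 0 1
  1 0 0 0
  1 0 0 0
After step 2: ants at (1,3),(0,3),(3,0)
  0 0 0 2
  0 0 0 2
  0 0 0 0
  2 0 0 0
After step 3: ants at (0,3),(1,3),(2,0)
  0 0 0 3
  0 0 0 3
  1 0 0 0
  1 0 0 0
After step 4: ants at (1,3),(0,3),(3,0)
  0 0 0 4
  0 0 0 4
  0 0 0 0
  2 0 0 0
After step 5: ants at (0,3),(1,3),(2,0)
  0 0 0 5
  0 0 0 5
  1 0 0 0
  1 0 0 0

0 0 0 5
0 0 0 5
1 0 0 0
1 0 0 0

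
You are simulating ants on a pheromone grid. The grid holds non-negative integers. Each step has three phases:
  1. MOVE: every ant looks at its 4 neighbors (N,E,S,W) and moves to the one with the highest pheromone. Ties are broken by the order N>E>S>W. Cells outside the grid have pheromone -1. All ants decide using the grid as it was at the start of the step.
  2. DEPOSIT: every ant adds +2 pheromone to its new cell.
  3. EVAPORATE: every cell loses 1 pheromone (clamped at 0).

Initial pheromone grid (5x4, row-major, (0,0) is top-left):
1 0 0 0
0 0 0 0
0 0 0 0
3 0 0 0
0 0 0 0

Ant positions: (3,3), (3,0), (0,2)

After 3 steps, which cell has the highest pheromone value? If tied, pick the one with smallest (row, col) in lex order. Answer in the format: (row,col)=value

Step 1: ant0:(3,3)->N->(2,3) | ant1:(3,0)->N->(2,0) | ant2:(0,2)->E->(0,3)
  grid max=2 at (3,0)
Step 2: ant0:(2,3)->N->(1,3) | ant1:(2,0)->S->(3,0) | ant2:(0,3)->S->(1,3)
  grid max=3 at (1,3)
Step 3: ant0:(1,3)->N->(0,3) | ant1:(3,0)->N->(2,0) | ant2:(1,3)->N->(0,3)
  grid max=3 at (0,3)
Final grid:
  0 0 0 3
  0 0 0 2
  1 0 0 0
  2 0 0 0
  0 0 0 0
Max pheromone 3 at (0,3)

Answer: (0,3)=3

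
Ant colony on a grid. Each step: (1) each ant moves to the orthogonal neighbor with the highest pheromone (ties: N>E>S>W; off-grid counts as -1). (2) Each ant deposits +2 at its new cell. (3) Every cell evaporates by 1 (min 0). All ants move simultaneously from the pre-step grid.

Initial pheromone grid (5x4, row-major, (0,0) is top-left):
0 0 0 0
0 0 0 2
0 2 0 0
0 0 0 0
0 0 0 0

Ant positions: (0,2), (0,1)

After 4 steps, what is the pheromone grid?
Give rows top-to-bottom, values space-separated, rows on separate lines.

After step 1: ants at (0,3),(0,2)
  0 0 1 1
  0 0 0 1
  0 1 0 0
  0 0 0 0
  0 0 0 0
After step 2: ants at (1,3),(0,3)
  0 0 0 2
  0 0 0 2
  0 0 0 0
  0 0 0 0
  0 0 0 0
After step 3: ants at (0,3),(1,3)
  0 0 0 3
  0 0 0 3
  0 0 0 0
  0 0 0 0
  0 0 0 0
After step 4: ants at (1,3),(0,3)
  0 0 0 4
  0 0 0 4
  0 0 0 0
  0 0 0 0
  0 0 0 0

0 0 0 4
0 0 0 4
0 0 0 0
0 0 0 0
0 0 0 0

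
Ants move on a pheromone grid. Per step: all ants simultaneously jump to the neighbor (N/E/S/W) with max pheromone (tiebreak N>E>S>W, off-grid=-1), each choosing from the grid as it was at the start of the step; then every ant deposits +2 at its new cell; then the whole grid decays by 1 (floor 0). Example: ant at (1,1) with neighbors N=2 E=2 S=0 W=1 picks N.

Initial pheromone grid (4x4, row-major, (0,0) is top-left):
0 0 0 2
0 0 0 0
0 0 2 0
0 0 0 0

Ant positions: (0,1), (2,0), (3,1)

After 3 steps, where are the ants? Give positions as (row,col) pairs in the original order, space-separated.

Step 1: ant0:(0,1)->E->(0,2) | ant1:(2,0)->N->(1,0) | ant2:(3,1)->N->(2,1)
  grid max=1 at (0,2)
Step 2: ant0:(0,2)->E->(0,3) | ant1:(1,0)->N->(0,0) | ant2:(2,1)->E->(2,2)
  grid max=2 at (0,3)
Step 3: ant0:(0,3)->S->(1,3) | ant1:(0,0)->E->(0,1) | ant2:(2,2)->N->(1,2)
  grid max=1 at (0,1)

(1,3) (0,1) (1,2)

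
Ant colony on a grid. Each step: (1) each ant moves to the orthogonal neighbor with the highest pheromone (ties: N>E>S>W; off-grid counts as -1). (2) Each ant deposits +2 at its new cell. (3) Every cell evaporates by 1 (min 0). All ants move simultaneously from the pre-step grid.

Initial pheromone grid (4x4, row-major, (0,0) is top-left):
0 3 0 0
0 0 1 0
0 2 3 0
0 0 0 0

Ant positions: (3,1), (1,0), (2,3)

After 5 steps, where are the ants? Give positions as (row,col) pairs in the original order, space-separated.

Step 1: ant0:(3,1)->N->(2,1) | ant1:(1,0)->N->(0,0) | ant2:(2,3)->W->(2,2)
  grid max=4 at (2,2)
Step 2: ant0:(2,1)->E->(2,2) | ant1:(0,0)->E->(0,1) | ant2:(2,2)->W->(2,1)
  grid max=5 at (2,2)
Step 3: ant0:(2,2)->W->(2,1) | ant1:(0,1)->E->(0,2) | ant2:(2,1)->E->(2,2)
  grid max=6 at (2,2)
Step 4: ant0:(2,1)->E->(2,2) | ant1:(0,2)->W->(0,1) | ant2:(2,2)->W->(2,1)
  grid max=7 at (2,2)
Step 5: ant0:(2,2)->W->(2,1) | ant1:(0,1)->E->(0,2) | ant2:(2,1)->E->(2,2)
  grid max=8 at (2,2)

(2,1) (0,2) (2,2)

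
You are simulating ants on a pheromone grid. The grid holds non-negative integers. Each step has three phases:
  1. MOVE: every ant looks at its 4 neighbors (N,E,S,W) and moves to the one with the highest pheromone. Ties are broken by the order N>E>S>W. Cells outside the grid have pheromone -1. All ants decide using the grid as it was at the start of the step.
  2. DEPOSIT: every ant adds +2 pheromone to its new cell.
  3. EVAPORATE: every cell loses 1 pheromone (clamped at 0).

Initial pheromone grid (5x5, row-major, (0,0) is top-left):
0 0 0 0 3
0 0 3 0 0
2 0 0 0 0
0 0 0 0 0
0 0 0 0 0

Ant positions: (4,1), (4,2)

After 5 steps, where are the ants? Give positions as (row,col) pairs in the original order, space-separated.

Step 1: ant0:(4,1)->N->(3,1) | ant1:(4,2)->N->(3,2)
  grid max=2 at (0,4)
Step 2: ant0:(3,1)->E->(3,2) | ant1:(3,2)->W->(3,1)
  grid max=2 at (3,1)
Step 3: ant0:(3,2)->W->(3,1) | ant1:(3,1)->E->(3,2)
  grid max=3 at (3,1)
Step 4: ant0:(3,1)->E->(3,2) | ant1:(3,2)->W->(3,1)
  grid max=4 at (3,1)
Step 5: ant0:(3,2)->W->(3,1) | ant1:(3,1)->E->(3,2)
  grid max=5 at (3,1)

(3,1) (3,2)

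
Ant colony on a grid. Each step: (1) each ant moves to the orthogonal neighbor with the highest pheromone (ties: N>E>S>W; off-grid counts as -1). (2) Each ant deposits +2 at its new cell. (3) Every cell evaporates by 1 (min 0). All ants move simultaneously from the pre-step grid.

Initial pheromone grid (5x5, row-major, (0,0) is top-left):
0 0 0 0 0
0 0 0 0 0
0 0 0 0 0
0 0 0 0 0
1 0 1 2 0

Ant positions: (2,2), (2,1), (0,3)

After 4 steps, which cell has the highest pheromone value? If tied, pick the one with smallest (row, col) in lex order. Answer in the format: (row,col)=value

Step 1: ant0:(2,2)->N->(1,2) | ant1:(2,1)->N->(1,1) | ant2:(0,3)->E->(0,4)
  grid max=1 at (0,4)
Step 2: ant0:(1,2)->W->(1,1) | ant1:(1,1)->E->(1,2) | ant2:(0,4)->S->(1,4)
  grid max=2 at (1,1)
Step 3: ant0:(1,1)->E->(1,2) | ant1:(1,2)->W->(1,1) | ant2:(1,4)->N->(0,4)
  grid max=3 at (1,1)
Step 4: ant0:(1,2)->W->(1,1) | ant1:(1,1)->E->(1,2) | ant2:(0,4)->S->(1,4)
  grid max=4 at (1,1)
Final grid:
  0 0 0 0 0
  0 4 4 0 1
  0 0 0 0 0
  0 0 0 0 0
  0 0 0 0 0
Max pheromone 4 at (1,1)

Answer: (1,1)=4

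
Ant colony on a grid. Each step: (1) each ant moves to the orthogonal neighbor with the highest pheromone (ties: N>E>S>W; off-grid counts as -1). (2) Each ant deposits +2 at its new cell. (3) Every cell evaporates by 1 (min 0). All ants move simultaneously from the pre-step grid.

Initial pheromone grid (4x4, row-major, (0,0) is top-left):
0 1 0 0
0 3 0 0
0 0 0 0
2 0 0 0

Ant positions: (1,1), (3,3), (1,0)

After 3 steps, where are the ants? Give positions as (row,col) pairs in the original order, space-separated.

Step 1: ant0:(1,1)->N->(0,1) | ant1:(3,3)->N->(2,3) | ant2:(1,0)->E->(1,1)
  grid max=4 at (1,1)
Step 2: ant0:(0,1)->S->(1,1) | ant1:(2,3)->N->(1,3) | ant2:(1,1)->N->(0,1)
  grid max=5 at (1,1)
Step 3: ant0:(1,1)->N->(0,1) | ant1:(1,3)->N->(0,3) | ant2:(0,1)->S->(1,1)
  grid max=6 at (1,1)

(0,1) (0,3) (1,1)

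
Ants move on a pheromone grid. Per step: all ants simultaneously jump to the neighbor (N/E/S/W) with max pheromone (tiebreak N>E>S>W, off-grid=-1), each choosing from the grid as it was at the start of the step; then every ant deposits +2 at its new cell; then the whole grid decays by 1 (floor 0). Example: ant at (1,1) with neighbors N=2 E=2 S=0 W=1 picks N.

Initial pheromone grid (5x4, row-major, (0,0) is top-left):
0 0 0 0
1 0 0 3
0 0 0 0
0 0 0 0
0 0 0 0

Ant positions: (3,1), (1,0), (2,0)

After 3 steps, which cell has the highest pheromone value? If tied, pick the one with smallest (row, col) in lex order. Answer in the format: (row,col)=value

Answer: (1,0)=6

Derivation:
Step 1: ant0:(3,1)->N->(2,1) | ant1:(1,0)->N->(0,0) | ant2:(2,0)->N->(1,0)
  grid max=2 at (1,0)
Step 2: ant0:(2,1)->N->(1,1) | ant1:(0,0)->S->(1,0) | ant2:(1,0)->N->(0,0)
  grid max=3 at (1,0)
Step 3: ant0:(1,1)->W->(1,0) | ant1:(1,0)->N->(0,0) | ant2:(0,0)->S->(1,0)
  grid max=6 at (1,0)
Final grid:
  3 0 0 0
  6 0 0 0
  0 0 0 0
  0 0 0 0
  0 0 0 0
Max pheromone 6 at (1,0)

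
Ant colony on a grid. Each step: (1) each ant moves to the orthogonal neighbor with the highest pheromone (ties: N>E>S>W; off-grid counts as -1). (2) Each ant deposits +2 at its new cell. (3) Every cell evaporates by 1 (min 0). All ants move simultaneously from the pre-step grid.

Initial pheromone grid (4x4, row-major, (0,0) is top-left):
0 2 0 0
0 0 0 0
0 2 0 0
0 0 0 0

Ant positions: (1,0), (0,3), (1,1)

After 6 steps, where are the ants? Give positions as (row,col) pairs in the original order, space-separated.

Step 1: ant0:(1,0)->N->(0,0) | ant1:(0,3)->S->(1,3) | ant2:(1,1)->N->(0,1)
  grid max=3 at (0,1)
Step 2: ant0:(0,0)->E->(0,1) | ant1:(1,3)->N->(0,3) | ant2:(0,1)->W->(0,0)
  grid max=4 at (0,1)
Step 3: ant0:(0,1)->W->(0,0) | ant1:(0,3)->S->(1,3) | ant2:(0,0)->E->(0,1)
  grid max=5 at (0,1)
Step 4: ant0:(0,0)->E->(0,1) | ant1:(1,3)->N->(0,3) | ant2:(0,1)->W->(0,0)
  grid max=6 at (0,1)
Step 5: ant0:(0,1)->W->(0,0) | ant1:(0,3)->S->(1,3) | ant2:(0,0)->E->(0,1)
  grid max=7 at (0,1)
Step 6: ant0:(0,0)->E->(0,1) | ant1:(1,3)->N->(0,3) | ant2:(0,1)->W->(0,0)
  grid max=8 at (0,1)

(0,1) (0,3) (0,0)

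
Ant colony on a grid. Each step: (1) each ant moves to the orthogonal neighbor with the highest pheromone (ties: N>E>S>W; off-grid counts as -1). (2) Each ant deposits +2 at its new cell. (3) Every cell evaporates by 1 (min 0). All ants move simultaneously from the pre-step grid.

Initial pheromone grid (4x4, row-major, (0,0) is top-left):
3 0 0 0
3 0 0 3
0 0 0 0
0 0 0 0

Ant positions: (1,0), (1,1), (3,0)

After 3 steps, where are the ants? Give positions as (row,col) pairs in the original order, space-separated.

Step 1: ant0:(1,0)->N->(0,0) | ant1:(1,1)->W->(1,0) | ant2:(3,0)->N->(2,0)
  grid max=4 at (0,0)
Step 2: ant0:(0,0)->S->(1,0) | ant1:(1,0)->N->(0,0) | ant2:(2,0)->N->(1,0)
  grid max=7 at (1,0)
Step 3: ant0:(1,0)->N->(0,0) | ant1:(0,0)->S->(1,0) | ant2:(1,0)->N->(0,0)
  grid max=8 at (0,0)

(0,0) (1,0) (0,0)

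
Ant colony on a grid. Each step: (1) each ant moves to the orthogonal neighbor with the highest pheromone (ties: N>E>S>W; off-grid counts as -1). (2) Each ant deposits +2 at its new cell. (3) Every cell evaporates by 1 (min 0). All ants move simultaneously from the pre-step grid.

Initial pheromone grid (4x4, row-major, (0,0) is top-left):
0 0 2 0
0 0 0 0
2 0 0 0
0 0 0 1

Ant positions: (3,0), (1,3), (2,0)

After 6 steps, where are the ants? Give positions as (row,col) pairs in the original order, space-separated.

Step 1: ant0:(3,0)->N->(2,0) | ant1:(1,3)->N->(0,3) | ant2:(2,0)->N->(1,0)
  grid max=3 at (2,0)
Step 2: ant0:(2,0)->N->(1,0) | ant1:(0,3)->W->(0,2) | ant2:(1,0)->S->(2,0)
  grid max=4 at (2,0)
Step 3: ant0:(1,0)->S->(2,0) | ant1:(0,2)->E->(0,3) | ant2:(2,0)->N->(1,0)
  grid max=5 at (2,0)
Step 4: ant0:(2,0)->N->(1,0) | ant1:(0,3)->W->(0,2) | ant2:(1,0)->S->(2,0)
  grid max=6 at (2,0)
Step 5: ant0:(1,0)->S->(2,0) | ant1:(0,2)->E->(0,3) | ant2:(2,0)->N->(1,0)
  grid max=7 at (2,0)
Step 6: ant0:(2,0)->N->(1,0) | ant1:(0,3)->W->(0,2) | ant2:(1,0)->S->(2,0)
  grid max=8 at (2,0)

(1,0) (0,2) (2,0)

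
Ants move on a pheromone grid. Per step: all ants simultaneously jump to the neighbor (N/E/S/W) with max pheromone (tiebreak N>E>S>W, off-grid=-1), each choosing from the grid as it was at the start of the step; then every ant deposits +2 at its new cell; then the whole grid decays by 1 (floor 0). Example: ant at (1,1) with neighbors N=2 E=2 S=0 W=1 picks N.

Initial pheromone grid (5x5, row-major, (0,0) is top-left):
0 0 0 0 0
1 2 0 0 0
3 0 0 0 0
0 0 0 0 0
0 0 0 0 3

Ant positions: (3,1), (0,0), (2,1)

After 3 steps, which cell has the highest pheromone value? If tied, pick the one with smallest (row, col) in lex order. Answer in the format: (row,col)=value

Step 1: ant0:(3,1)->N->(2,1) | ant1:(0,0)->S->(1,0) | ant2:(2,1)->W->(2,0)
  grid max=4 at (2,0)
Step 2: ant0:(2,1)->W->(2,0) | ant1:(1,0)->S->(2,0) | ant2:(2,0)->N->(1,0)
  grid max=7 at (2,0)
Step 3: ant0:(2,0)->N->(1,0) | ant1:(2,0)->N->(1,0) | ant2:(1,0)->S->(2,0)
  grid max=8 at (2,0)
Final grid:
  0 0 0 0 0
  6 0 0 0 0
  8 0 0 0 0
  0 0 0 0 0
  0 0 0 0 0
Max pheromone 8 at (2,0)

Answer: (2,0)=8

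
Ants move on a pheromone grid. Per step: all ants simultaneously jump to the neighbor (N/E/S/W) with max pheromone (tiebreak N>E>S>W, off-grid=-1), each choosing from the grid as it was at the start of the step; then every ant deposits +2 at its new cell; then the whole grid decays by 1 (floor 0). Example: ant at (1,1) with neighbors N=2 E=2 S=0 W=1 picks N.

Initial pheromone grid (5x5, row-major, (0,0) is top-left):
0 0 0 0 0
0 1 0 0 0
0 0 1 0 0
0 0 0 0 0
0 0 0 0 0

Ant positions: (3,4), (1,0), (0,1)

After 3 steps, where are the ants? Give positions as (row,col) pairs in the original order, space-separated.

Step 1: ant0:(3,4)->N->(2,4) | ant1:(1,0)->E->(1,1) | ant2:(0,1)->S->(1,1)
  grid max=4 at (1,1)
Step 2: ant0:(2,4)->N->(1,4) | ant1:(1,1)->N->(0,1) | ant2:(1,1)->N->(0,1)
  grid max=3 at (0,1)
Step 3: ant0:(1,4)->N->(0,4) | ant1:(0,1)->S->(1,1) | ant2:(0,1)->S->(1,1)
  grid max=6 at (1,1)

(0,4) (1,1) (1,1)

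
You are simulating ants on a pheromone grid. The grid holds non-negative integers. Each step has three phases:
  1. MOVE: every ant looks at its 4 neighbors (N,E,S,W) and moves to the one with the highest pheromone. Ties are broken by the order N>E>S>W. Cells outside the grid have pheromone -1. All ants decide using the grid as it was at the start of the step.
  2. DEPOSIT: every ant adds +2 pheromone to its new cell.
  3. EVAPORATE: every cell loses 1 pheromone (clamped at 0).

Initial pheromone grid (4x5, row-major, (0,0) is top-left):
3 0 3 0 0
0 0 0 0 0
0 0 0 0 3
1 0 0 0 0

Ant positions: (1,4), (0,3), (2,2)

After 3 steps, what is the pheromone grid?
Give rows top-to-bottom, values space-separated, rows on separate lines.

After step 1: ants at (2,4),(0,2),(1,2)
  2 0 4 0 0
  0 0 1 0 0
  0 0 0 0 4
  0 0 0 0 0
After step 2: ants at (1,4),(1,2),(0,2)
  1 0 5 0 0
  0 0 2 0 1
  0 0 0 0 3
  0 0 0 0 0
After step 3: ants at (2,4),(0,2),(1,2)
  0 0 6 0 0
  0 0 3 0 0
  0 0 0 0 4
  0 0 0 0 0

0 0 6 0 0
0 0 3 0 0
0 0 0 0 4
0 0 0 0 0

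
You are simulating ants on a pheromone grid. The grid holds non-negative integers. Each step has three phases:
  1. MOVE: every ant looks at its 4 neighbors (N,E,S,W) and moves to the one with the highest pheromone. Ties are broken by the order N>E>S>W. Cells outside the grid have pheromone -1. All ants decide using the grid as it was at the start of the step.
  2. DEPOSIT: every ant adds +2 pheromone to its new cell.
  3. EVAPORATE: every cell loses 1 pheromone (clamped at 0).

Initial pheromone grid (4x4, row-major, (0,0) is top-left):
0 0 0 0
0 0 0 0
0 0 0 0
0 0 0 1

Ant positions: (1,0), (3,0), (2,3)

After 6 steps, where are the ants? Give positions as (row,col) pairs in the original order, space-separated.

Step 1: ant0:(1,0)->N->(0,0) | ant1:(3,0)->N->(2,0) | ant2:(2,3)->S->(3,3)
  grid max=2 at (3,3)
Step 2: ant0:(0,0)->E->(0,1) | ant1:(2,0)->N->(1,0) | ant2:(3,3)->N->(2,3)
  grid max=1 at (0,1)
Step 3: ant0:(0,1)->E->(0,2) | ant1:(1,0)->N->(0,0) | ant2:(2,3)->S->(3,3)
  grid max=2 at (3,3)
Step 4: ant0:(0,2)->E->(0,3) | ant1:(0,0)->E->(0,1) | ant2:(3,3)->N->(2,3)
  grid max=1 at (0,1)
Step 5: ant0:(0,3)->S->(1,3) | ant1:(0,1)->E->(0,2) | ant2:(2,3)->S->(3,3)
  grid max=2 at (3,3)
Step 6: ant0:(1,3)->N->(0,3) | ant1:(0,2)->E->(0,3) | ant2:(3,3)->N->(2,3)
  grid max=3 at (0,3)

(0,3) (0,3) (2,3)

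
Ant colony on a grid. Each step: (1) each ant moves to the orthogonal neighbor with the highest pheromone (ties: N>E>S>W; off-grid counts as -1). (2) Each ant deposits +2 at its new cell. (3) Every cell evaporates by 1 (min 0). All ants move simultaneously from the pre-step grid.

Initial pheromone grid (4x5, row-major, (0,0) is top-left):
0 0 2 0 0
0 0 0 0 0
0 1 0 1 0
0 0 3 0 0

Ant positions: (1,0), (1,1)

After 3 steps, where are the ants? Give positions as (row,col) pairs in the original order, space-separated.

Step 1: ant0:(1,0)->N->(0,0) | ant1:(1,1)->S->(2,1)
  grid max=2 at (2,1)
Step 2: ant0:(0,0)->E->(0,1) | ant1:(2,1)->N->(1,1)
  grid max=1 at (0,1)
Step 3: ant0:(0,1)->S->(1,1) | ant1:(1,1)->N->(0,1)
  grid max=2 at (0,1)

(1,1) (0,1)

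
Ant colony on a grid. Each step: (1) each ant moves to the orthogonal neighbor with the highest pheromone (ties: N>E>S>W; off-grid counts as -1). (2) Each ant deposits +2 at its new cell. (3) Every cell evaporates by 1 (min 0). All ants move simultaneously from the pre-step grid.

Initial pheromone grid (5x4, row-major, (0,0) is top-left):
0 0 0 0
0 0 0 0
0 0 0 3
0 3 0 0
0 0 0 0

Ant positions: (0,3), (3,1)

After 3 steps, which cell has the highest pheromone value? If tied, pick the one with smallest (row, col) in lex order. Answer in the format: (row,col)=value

Answer: (2,3)=2

Derivation:
Step 1: ant0:(0,3)->S->(1,3) | ant1:(3,1)->N->(2,1)
  grid max=2 at (2,3)
Step 2: ant0:(1,3)->S->(2,3) | ant1:(2,1)->S->(3,1)
  grid max=3 at (2,3)
Step 3: ant0:(2,3)->N->(1,3) | ant1:(3,1)->N->(2,1)
  grid max=2 at (2,3)
Final grid:
  0 0 0 0
  0 0 0 1
  0 1 0 2
  0 2 0 0
  0 0 0 0
Max pheromone 2 at (2,3)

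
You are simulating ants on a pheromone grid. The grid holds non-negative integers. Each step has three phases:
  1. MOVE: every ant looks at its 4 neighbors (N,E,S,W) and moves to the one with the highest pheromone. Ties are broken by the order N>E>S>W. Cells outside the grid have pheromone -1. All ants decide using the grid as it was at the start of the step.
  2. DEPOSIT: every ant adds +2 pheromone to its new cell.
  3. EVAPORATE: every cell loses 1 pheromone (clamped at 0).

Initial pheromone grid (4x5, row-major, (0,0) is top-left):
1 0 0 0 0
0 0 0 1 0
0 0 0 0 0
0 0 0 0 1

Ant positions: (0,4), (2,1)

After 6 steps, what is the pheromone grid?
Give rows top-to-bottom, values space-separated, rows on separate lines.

After step 1: ants at (1,4),(1,1)
  0 0 0 0 0
  0 1 0 0 1
  0 0 0 0 0
  0 0 0 0 0
After step 2: ants at (0,4),(0,1)
  0 1 0 0 1
  0 0 0 0 0
  0 0 0 0 0
  0 0 0 0 0
After step 3: ants at (1,4),(0,2)
  0 0 1 0 0
  0 0 0 0 1
  0 0 0 0 0
  0 0 0 0 0
After step 4: ants at (0,4),(0,3)
  0 0 0 1 1
  0 0 0 0 0
  0 0 0 0 0
  0 0 0 0 0
After step 5: ants at (0,3),(0,4)
  0 0 0 2 2
  0 0 0 0 0
  0 0 0 0 0
  0 0 0 0 0
After step 6: ants at (0,4),(0,3)
  0 0 0 3 3
  0 0 0 0 0
  0 0 0 0 0
  0 0 0 0 0

0 0 0 3 3
0 0 0 0 0
0 0 0 0 0
0 0 0 0 0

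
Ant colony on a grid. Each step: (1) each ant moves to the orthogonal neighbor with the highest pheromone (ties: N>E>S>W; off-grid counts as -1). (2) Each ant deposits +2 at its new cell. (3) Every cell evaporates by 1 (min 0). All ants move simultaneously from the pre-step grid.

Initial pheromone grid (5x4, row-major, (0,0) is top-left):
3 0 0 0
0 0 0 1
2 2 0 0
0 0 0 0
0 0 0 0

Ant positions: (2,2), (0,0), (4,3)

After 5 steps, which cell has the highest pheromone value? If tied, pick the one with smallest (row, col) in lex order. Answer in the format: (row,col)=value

Step 1: ant0:(2,2)->W->(2,1) | ant1:(0,0)->E->(0,1) | ant2:(4,3)->N->(3,3)
  grid max=3 at (2,1)
Step 2: ant0:(2,1)->W->(2,0) | ant1:(0,1)->W->(0,0) | ant2:(3,3)->N->(2,3)
  grid max=3 at (0,0)
Step 3: ant0:(2,0)->E->(2,1) | ant1:(0,0)->E->(0,1) | ant2:(2,3)->N->(1,3)
  grid max=3 at (2,1)
Step 4: ant0:(2,1)->W->(2,0) | ant1:(0,1)->W->(0,0) | ant2:(1,3)->N->(0,3)
  grid max=3 at (0,0)
Step 5: ant0:(2,0)->E->(2,1) | ant1:(0,0)->E->(0,1) | ant2:(0,3)->S->(1,3)
  grid max=3 at (2,1)
Final grid:
  2 1 0 0
  0 0 0 1
  1 3 0 0
  0 0 0 0
  0 0 0 0
Max pheromone 3 at (2,1)

Answer: (2,1)=3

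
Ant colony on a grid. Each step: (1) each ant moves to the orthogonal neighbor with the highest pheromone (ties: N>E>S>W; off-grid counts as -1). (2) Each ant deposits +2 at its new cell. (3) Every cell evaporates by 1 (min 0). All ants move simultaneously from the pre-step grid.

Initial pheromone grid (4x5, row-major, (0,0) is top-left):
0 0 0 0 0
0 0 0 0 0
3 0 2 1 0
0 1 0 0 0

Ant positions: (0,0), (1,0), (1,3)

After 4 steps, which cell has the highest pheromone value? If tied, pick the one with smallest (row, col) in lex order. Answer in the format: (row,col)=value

Answer: (2,0)=3

Derivation:
Step 1: ant0:(0,0)->E->(0,1) | ant1:(1,0)->S->(2,0) | ant2:(1,3)->S->(2,3)
  grid max=4 at (2,0)
Step 2: ant0:(0,1)->E->(0,2) | ant1:(2,0)->N->(1,0) | ant2:(2,3)->W->(2,2)
  grid max=3 at (2,0)
Step 3: ant0:(0,2)->E->(0,3) | ant1:(1,0)->S->(2,0) | ant2:(2,2)->E->(2,3)
  grid max=4 at (2,0)
Step 4: ant0:(0,3)->E->(0,4) | ant1:(2,0)->N->(1,0) | ant2:(2,3)->W->(2,2)
  grid max=3 at (2,0)
Final grid:
  0 0 0 0 1
  1 0 0 0 0
  3 0 2 1 0
  0 0 0 0 0
Max pheromone 3 at (2,0)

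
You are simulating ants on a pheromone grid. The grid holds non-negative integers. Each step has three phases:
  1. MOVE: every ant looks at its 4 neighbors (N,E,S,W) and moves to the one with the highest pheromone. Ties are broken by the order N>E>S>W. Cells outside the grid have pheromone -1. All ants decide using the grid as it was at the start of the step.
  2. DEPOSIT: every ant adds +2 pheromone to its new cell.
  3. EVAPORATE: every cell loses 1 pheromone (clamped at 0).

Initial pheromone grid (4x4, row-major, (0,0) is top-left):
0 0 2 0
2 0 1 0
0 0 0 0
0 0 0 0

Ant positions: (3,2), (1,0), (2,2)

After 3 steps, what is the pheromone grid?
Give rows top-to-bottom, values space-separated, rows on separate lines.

After step 1: ants at (2,2),(0,0),(1,2)
  1 0 1 0
  1 0 2 0
  0 0 1 0
  0 0 0 0
After step 2: ants at (1,2),(1,0),(0,2)
  0 0 2 0
  2 0 3 0
  0 0 0 0
  0 0 0 0
After step 3: ants at (0,2),(0,0),(1,2)
  1 0 3 0
  1 0 4 0
  0 0 0 0
  0 0 0 0

1 0 3 0
1 0 4 0
0 0 0 0
0 0 0 0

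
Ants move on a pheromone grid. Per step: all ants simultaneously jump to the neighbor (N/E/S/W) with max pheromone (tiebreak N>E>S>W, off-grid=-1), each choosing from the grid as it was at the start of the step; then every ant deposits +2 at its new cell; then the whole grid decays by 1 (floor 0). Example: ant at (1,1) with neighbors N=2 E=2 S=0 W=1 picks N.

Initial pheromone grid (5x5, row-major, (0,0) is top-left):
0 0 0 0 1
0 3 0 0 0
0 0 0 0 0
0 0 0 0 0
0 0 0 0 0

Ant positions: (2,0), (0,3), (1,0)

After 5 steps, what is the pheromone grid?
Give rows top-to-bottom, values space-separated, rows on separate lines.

After step 1: ants at (1,0),(0,4),(1,1)
  0 0 0 0 2
  1 4 0 0 0
  0 0 0 0 0
  0 0 0 0 0
  0 0 0 0 0
After step 2: ants at (1,1),(1,4),(1,0)
  0 0 0 0 1
  2 5 0 0 1
  0 0 0 0 0
  0 0 0 0 0
  0 0 0 0 0
After step 3: ants at (1,0),(0,4),(1,1)
  0 0 0 0 2
  3 6 0 0 0
  0 0 0 0 0
  0 0 0 0 0
  0 0 0 0 0
After step 4: ants at (1,1),(1,4),(1,0)
  0 0 0 0 1
  4 7 0 0 1
  0 0 0 0 0
  0 0 0 0 0
  0 0 0 0 0
After step 5: ants at (1,0),(0,4),(1,1)
  0 0 0 0 2
  5 8 0 0 0
  0 0 0 0 0
  0 0 0 0 0
  0 0 0 0 0

0 0 0 0 2
5 8 0 0 0
0 0 0 0 0
0 0 0 0 0
0 0 0 0 0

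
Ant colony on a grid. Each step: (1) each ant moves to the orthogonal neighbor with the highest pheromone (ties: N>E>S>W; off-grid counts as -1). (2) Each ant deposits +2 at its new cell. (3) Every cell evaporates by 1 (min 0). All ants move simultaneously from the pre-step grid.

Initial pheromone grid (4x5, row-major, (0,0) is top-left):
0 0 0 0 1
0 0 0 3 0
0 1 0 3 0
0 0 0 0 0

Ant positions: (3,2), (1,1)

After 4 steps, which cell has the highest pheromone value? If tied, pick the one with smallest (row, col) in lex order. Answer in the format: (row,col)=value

Step 1: ant0:(3,2)->N->(2,2) | ant1:(1,1)->S->(2,1)
  grid max=2 at (1,3)
Step 2: ant0:(2,2)->E->(2,3) | ant1:(2,1)->E->(2,2)
  grid max=3 at (2,3)
Step 3: ant0:(2,3)->W->(2,2) | ant1:(2,2)->E->(2,3)
  grid max=4 at (2,3)
Step 4: ant0:(2,2)->E->(2,3) | ant1:(2,3)->W->(2,2)
  grid max=5 at (2,3)
Final grid:
  0 0 0 0 0
  0 0 0 0 0
  0 0 4 5 0
  0 0 0 0 0
Max pheromone 5 at (2,3)

Answer: (2,3)=5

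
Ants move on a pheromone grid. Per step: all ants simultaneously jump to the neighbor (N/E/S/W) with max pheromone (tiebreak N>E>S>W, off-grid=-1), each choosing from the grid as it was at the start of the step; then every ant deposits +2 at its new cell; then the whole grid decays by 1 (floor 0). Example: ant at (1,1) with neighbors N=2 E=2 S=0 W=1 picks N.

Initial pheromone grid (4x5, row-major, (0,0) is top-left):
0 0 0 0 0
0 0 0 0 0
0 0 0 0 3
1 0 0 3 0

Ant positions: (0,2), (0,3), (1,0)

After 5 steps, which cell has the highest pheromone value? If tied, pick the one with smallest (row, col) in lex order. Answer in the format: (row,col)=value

Answer: (0,3)=7

Derivation:
Step 1: ant0:(0,2)->E->(0,3) | ant1:(0,3)->E->(0,4) | ant2:(1,0)->N->(0,0)
  grid max=2 at (2,4)
Step 2: ant0:(0,3)->E->(0,4) | ant1:(0,4)->W->(0,3) | ant2:(0,0)->E->(0,1)
  grid max=2 at (0,3)
Step 3: ant0:(0,4)->W->(0,3) | ant1:(0,3)->E->(0,4) | ant2:(0,1)->E->(0,2)
  grid max=3 at (0,3)
Step 4: ant0:(0,3)->E->(0,4) | ant1:(0,4)->W->(0,3) | ant2:(0,2)->E->(0,3)
  grid max=6 at (0,3)
Step 5: ant0:(0,4)->W->(0,3) | ant1:(0,3)->E->(0,4) | ant2:(0,3)->E->(0,4)
  grid max=7 at (0,3)
Final grid:
  0 0 0 7 7
  0 0 0 0 0
  0 0 0 0 0
  0 0 0 0 0
Max pheromone 7 at (0,3)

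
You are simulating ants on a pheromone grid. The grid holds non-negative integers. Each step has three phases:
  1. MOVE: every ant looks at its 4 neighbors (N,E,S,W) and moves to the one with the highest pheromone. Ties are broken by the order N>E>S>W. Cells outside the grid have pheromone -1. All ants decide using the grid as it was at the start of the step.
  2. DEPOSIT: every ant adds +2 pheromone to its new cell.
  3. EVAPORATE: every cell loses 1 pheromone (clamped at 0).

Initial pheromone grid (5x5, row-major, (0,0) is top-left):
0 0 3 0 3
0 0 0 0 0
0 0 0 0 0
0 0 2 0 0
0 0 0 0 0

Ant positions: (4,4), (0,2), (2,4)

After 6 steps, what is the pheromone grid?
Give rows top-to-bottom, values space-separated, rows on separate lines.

After step 1: ants at (3,4),(0,3),(1,4)
  0 0 2 1 2
  0 0 0 0 1
  0 0 0 0 0
  0 0 1 0 1
  0 0 0 0 0
After step 2: ants at (2,4),(0,4),(0,4)
  0 0 1 0 5
  0 0 0 0 0
  0 0 0 0 1
  0 0 0 0 0
  0 0 0 0 0
After step 3: ants at (1,4),(1,4),(1,4)
  0 0 0 0 4
  0 0 0 0 5
  0 0 0 0 0
  0 0 0 0 0
  0 0 0 0 0
After step 4: ants at (0,4),(0,4),(0,4)
  0 0 0 0 9
  0 0 0 0 4
  0 0 0 0 0
  0 0 0 0 0
  0 0 0 0 0
After step 5: ants at (1,4),(1,4),(1,4)
  0 0 0 0 8
  0 0 0 0 9
  0 0 0 0 0
  0 0 0 0 0
  0 0 0 0 0
After step 6: ants at (0,4),(0,4),(0,4)
  0 0 0 0 13
  0 0 0 0 8
  0 0 0 0 0
  0 0 0 0 0
  0 0 0 0 0

0 0 0 0 13
0 0 0 0 8
0 0 0 0 0
0 0 0 0 0
0 0 0 0 0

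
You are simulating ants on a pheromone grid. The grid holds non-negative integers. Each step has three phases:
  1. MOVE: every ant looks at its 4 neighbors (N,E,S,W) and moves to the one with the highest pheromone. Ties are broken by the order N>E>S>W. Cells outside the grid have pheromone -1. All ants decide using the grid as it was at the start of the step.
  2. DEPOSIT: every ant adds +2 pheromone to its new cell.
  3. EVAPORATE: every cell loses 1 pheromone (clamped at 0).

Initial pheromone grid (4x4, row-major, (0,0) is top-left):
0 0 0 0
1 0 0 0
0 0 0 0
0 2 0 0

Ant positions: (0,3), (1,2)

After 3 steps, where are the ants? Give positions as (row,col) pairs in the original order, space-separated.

Step 1: ant0:(0,3)->S->(1,3) | ant1:(1,2)->N->(0,2)
  grid max=1 at (0,2)
Step 2: ant0:(1,3)->N->(0,3) | ant1:(0,2)->E->(0,3)
  grid max=3 at (0,3)
Step 3: ant0:(0,3)->S->(1,3) | ant1:(0,3)->S->(1,3)
  grid max=3 at (1,3)

(1,3) (1,3)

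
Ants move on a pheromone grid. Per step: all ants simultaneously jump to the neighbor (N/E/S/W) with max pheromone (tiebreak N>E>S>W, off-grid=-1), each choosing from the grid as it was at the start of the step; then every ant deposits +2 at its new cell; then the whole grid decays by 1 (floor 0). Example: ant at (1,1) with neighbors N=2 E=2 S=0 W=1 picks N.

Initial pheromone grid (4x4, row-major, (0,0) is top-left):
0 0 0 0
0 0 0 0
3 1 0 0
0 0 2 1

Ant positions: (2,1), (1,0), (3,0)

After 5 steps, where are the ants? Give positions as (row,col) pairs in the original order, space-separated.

Step 1: ant0:(2,1)->W->(2,0) | ant1:(1,0)->S->(2,0) | ant2:(3,0)->N->(2,0)
  grid max=8 at (2,0)
Step 2: ant0:(2,0)->N->(1,0) | ant1:(2,0)->N->(1,0) | ant2:(2,0)->N->(1,0)
  grid max=7 at (2,0)
Step 3: ant0:(1,0)->S->(2,0) | ant1:(1,0)->S->(2,0) | ant2:(1,0)->S->(2,0)
  grid max=12 at (2,0)
Step 4: ant0:(2,0)->N->(1,0) | ant1:(2,0)->N->(1,0) | ant2:(2,0)->N->(1,0)
  grid max=11 at (2,0)
Step 5: ant0:(1,0)->S->(2,0) | ant1:(1,0)->S->(2,0) | ant2:(1,0)->S->(2,0)
  grid max=16 at (2,0)

(2,0) (2,0) (2,0)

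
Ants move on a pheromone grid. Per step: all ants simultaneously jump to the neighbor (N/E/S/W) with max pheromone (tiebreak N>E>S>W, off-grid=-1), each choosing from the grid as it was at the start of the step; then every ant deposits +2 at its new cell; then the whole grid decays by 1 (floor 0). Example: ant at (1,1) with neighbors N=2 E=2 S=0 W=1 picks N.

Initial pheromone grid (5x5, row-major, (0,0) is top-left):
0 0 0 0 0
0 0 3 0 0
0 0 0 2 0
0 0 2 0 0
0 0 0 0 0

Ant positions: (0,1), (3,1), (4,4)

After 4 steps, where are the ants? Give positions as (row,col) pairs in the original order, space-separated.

Step 1: ant0:(0,1)->E->(0,2) | ant1:(3,1)->E->(3,2) | ant2:(4,4)->N->(3,4)
  grid max=3 at (3,2)
Step 2: ant0:(0,2)->S->(1,2) | ant1:(3,2)->N->(2,2) | ant2:(3,4)->N->(2,4)
  grid max=3 at (1,2)
Step 3: ant0:(1,2)->S->(2,2) | ant1:(2,2)->N->(1,2) | ant2:(2,4)->N->(1,4)
  grid max=4 at (1,2)
Step 4: ant0:(2,2)->N->(1,2) | ant1:(1,2)->S->(2,2) | ant2:(1,4)->N->(0,4)
  grid max=5 at (1,2)

(1,2) (2,2) (0,4)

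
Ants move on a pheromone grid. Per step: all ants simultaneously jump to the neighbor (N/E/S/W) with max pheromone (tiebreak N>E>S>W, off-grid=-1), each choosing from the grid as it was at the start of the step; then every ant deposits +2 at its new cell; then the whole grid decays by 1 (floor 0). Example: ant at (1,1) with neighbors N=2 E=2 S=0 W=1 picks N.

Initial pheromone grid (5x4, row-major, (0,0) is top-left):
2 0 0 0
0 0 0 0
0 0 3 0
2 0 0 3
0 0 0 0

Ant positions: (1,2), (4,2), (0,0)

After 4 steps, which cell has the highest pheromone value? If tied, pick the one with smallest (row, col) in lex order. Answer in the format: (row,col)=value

Answer: (2,2)=7

Derivation:
Step 1: ant0:(1,2)->S->(2,2) | ant1:(4,2)->N->(3,2) | ant2:(0,0)->E->(0,1)
  grid max=4 at (2,2)
Step 2: ant0:(2,2)->S->(3,2) | ant1:(3,2)->N->(2,2) | ant2:(0,1)->W->(0,0)
  grid max=5 at (2,2)
Step 3: ant0:(3,2)->N->(2,2) | ant1:(2,2)->S->(3,2) | ant2:(0,0)->E->(0,1)
  grid max=6 at (2,2)
Step 4: ant0:(2,2)->S->(3,2) | ant1:(3,2)->N->(2,2) | ant2:(0,1)->W->(0,0)
  grid max=7 at (2,2)
Final grid:
  2 0 0 0
  0 0 0 0
  0 0 7 0
  0 0 4 0
  0 0 0 0
Max pheromone 7 at (2,2)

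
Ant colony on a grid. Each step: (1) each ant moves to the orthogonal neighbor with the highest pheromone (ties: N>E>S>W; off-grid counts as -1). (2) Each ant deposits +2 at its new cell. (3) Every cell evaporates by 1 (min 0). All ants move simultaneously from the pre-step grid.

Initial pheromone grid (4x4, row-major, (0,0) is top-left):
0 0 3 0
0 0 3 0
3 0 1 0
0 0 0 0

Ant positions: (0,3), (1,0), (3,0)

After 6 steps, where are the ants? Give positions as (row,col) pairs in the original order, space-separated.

Step 1: ant0:(0,3)->W->(0,2) | ant1:(1,0)->S->(2,0) | ant2:(3,0)->N->(2,0)
  grid max=6 at (2,0)
Step 2: ant0:(0,2)->S->(1,2) | ant1:(2,0)->N->(1,0) | ant2:(2,0)->N->(1,0)
  grid max=5 at (2,0)
Step 3: ant0:(1,2)->N->(0,2) | ant1:(1,0)->S->(2,0) | ant2:(1,0)->S->(2,0)
  grid max=8 at (2,0)
Step 4: ant0:(0,2)->S->(1,2) | ant1:(2,0)->N->(1,0) | ant2:(2,0)->N->(1,0)
  grid max=7 at (2,0)
Step 5: ant0:(1,2)->N->(0,2) | ant1:(1,0)->S->(2,0) | ant2:(1,0)->S->(2,0)
  grid max=10 at (2,0)
Step 6: ant0:(0,2)->S->(1,2) | ant1:(2,0)->N->(1,0) | ant2:(2,0)->N->(1,0)
  grid max=9 at (2,0)

(1,2) (1,0) (1,0)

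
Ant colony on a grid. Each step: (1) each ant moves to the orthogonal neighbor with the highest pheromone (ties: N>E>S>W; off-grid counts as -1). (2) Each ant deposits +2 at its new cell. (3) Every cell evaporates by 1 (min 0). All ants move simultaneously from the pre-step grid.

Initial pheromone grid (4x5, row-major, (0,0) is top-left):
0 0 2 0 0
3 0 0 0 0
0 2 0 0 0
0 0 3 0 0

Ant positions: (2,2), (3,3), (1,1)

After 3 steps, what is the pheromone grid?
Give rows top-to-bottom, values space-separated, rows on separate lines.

After step 1: ants at (3,2),(3,2),(1,0)
  0 0 1 0 0
  4 0 0 0 0
  0 1 0 0 0
  0 0 6 0 0
After step 2: ants at (2,2),(2,2),(0,0)
  1 0 0 0 0
  3 0 0 0 0
  0 0 3 0 0
  0 0 5 0 0
After step 3: ants at (3,2),(3,2),(1,0)
  0 0 0 0 0
  4 0 0 0 0
  0 0 2 0 0
  0 0 8 0 0

0 0 0 0 0
4 0 0 0 0
0 0 2 0 0
0 0 8 0 0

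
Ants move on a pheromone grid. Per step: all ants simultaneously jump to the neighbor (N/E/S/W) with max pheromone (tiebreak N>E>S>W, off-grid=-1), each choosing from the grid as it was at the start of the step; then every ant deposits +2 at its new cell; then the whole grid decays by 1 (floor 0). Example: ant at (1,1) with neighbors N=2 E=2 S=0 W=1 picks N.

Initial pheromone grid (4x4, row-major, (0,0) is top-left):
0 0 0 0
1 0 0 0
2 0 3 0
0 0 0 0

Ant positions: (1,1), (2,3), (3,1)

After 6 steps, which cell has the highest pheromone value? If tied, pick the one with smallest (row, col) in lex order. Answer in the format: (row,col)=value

Step 1: ant0:(1,1)->W->(1,0) | ant1:(2,3)->W->(2,2) | ant2:(3,1)->N->(2,1)
  grid max=4 at (2,2)
Step 2: ant0:(1,0)->S->(2,0) | ant1:(2,2)->W->(2,1) | ant2:(2,1)->E->(2,2)
  grid max=5 at (2,2)
Step 3: ant0:(2,0)->E->(2,1) | ant1:(2,1)->E->(2,2) | ant2:(2,2)->W->(2,1)
  grid max=6 at (2,2)
Step 4: ant0:(2,1)->E->(2,2) | ant1:(2,2)->W->(2,1) | ant2:(2,1)->E->(2,2)
  grid max=9 at (2,2)
Step 5: ant0:(2,2)->W->(2,1) | ant1:(2,1)->E->(2,2) | ant2:(2,2)->W->(2,1)
  grid max=10 at (2,2)
Step 6: ant0:(2,1)->E->(2,2) | ant1:(2,2)->W->(2,1) | ant2:(2,1)->E->(2,2)
  grid max=13 at (2,2)
Final grid:
  0 0 0 0
  0 0 0 0
  0 10 13 0
  0 0 0 0
Max pheromone 13 at (2,2)

Answer: (2,2)=13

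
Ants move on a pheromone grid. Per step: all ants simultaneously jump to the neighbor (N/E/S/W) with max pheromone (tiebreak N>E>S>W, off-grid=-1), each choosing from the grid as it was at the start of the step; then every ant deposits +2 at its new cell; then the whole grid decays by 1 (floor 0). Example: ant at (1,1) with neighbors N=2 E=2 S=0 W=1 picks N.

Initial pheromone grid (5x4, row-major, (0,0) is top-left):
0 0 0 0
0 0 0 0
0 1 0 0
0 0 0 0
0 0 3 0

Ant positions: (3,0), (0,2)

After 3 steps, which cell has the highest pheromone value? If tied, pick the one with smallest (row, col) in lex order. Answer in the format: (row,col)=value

Answer: (0,0)=1

Derivation:
Step 1: ant0:(3,0)->N->(2,0) | ant1:(0,2)->E->(0,3)
  grid max=2 at (4,2)
Step 2: ant0:(2,0)->N->(1,0) | ant1:(0,3)->S->(1,3)
  grid max=1 at (1,0)
Step 3: ant0:(1,0)->N->(0,0) | ant1:(1,3)->N->(0,3)
  grid max=1 at (0,0)
Final grid:
  1 0 0 1
  0 0 0 0
  0 0 0 0
  0 0 0 0
  0 0 0 0
Max pheromone 1 at (0,0)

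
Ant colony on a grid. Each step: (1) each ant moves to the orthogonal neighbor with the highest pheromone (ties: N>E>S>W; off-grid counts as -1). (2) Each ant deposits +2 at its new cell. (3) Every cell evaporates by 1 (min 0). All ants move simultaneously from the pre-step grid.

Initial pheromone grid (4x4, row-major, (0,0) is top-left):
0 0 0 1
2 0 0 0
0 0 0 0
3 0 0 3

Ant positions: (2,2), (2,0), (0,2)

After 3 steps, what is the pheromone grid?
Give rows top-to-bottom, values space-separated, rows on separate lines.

After step 1: ants at (1,2),(3,0),(0,3)
  0 0 0 2
  1 0 1 0
  0 0 0 0
  4 0 0 2
After step 2: ants at (0,2),(2,0),(1,3)
  0 0 1 1
  0 0 0 1
  1 0 0 0
  3 0 0 1
After step 3: ants at (0,3),(3,0),(0,3)
  0 0 0 4
  0 0 0 0
  0 0 0 0
  4 0 0 0

0 0 0 4
0 0 0 0
0 0 0 0
4 0 0 0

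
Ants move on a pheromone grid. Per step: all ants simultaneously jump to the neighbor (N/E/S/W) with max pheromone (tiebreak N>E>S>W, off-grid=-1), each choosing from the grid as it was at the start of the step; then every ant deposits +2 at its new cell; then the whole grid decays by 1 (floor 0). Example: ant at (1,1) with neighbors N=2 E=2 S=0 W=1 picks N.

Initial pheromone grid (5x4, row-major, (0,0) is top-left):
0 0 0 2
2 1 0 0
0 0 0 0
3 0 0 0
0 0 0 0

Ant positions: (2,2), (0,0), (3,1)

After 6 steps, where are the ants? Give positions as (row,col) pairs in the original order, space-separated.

Step 1: ant0:(2,2)->N->(1,2) | ant1:(0,0)->S->(1,0) | ant2:(3,1)->W->(3,0)
  grid max=4 at (3,0)
Step 2: ant0:(1,2)->N->(0,2) | ant1:(1,0)->N->(0,0) | ant2:(3,0)->N->(2,0)
  grid max=3 at (3,0)
Step 3: ant0:(0,2)->E->(0,3) | ant1:(0,0)->S->(1,0) | ant2:(2,0)->S->(3,0)
  grid max=4 at (3,0)
Step 4: ant0:(0,3)->S->(1,3) | ant1:(1,0)->N->(0,0) | ant2:(3,0)->N->(2,0)
  grid max=3 at (3,0)
Step 5: ant0:(1,3)->N->(0,3) | ant1:(0,0)->S->(1,0) | ant2:(2,0)->S->(3,0)
  grid max=4 at (3,0)
Step 6: ant0:(0,3)->S->(1,3) | ant1:(1,0)->N->(0,0) | ant2:(3,0)->N->(2,0)
  grid max=3 at (3,0)

(1,3) (0,0) (2,0)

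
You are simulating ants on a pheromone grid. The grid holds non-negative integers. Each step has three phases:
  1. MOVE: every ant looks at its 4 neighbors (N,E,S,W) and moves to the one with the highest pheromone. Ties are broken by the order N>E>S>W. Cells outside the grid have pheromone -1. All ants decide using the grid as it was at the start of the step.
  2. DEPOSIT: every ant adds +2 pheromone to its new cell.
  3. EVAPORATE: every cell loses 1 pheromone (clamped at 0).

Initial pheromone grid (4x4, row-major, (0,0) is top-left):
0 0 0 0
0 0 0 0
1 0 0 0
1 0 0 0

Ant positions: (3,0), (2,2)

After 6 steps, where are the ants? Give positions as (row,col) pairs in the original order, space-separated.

Step 1: ant0:(3,0)->N->(2,0) | ant1:(2,2)->N->(1,2)
  grid max=2 at (2,0)
Step 2: ant0:(2,0)->N->(1,0) | ant1:(1,2)->N->(0,2)
  grid max=1 at (0,2)
Step 3: ant0:(1,0)->S->(2,0) | ant1:(0,2)->E->(0,3)
  grid max=2 at (2,0)
Step 4: ant0:(2,0)->N->(1,0) | ant1:(0,3)->S->(1,3)
  grid max=1 at (1,0)
Step 5: ant0:(1,0)->S->(2,0) | ant1:(1,3)->N->(0,3)
  grid max=2 at (2,0)
Step 6: ant0:(2,0)->N->(1,0) | ant1:(0,3)->S->(1,3)
  grid max=1 at (1,0)

(1,0) (1,3)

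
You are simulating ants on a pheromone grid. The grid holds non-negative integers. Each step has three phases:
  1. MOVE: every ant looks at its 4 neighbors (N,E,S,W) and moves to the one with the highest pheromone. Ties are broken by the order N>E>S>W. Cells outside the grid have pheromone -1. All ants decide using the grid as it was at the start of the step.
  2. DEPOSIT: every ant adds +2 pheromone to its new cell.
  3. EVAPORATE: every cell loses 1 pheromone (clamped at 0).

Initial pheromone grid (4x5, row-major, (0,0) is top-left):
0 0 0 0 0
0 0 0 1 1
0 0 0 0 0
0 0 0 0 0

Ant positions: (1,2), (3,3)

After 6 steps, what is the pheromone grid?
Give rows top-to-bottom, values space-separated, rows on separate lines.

After step 1: ants at (1,3),(2,3)
  0 0 0 0 0
  0 0 0 2 0
  0 0 0 1 0
  0 0 0 0 0
After step 2: ants at (2,3),(1,3)
  0 0 0 0 0
  0 0 0 3 0
  0 0 0 2 0
  0 0 0 0 0
After step 3: ants at (1,3),(2,3)
  0 0 0 0 0
  0 0 0 4 0
  0 0 0 3 0
  0 0 0 0 0
After step 4: ants at (2,3),(1,3)
  0 0 0 0 0
  0 0 0 5 0
  0 0 0 4 0
  0 0 0 0 0
After step 5: ants at (1,3),(2,3)
  0 0 0 0 0
  0 0 0 6 0
  0 0 0 5 0
  0 0 0 0 0
After step 6: ants at (2,3),(1,3)
  0 0 0 0 0
  0 0 0 7 0
  0 0 0 6 0
  0 0 0 0 0

0 0 0 0 0
0 0 0 7 0
0 0 0 6 0
0 0 0 0 0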